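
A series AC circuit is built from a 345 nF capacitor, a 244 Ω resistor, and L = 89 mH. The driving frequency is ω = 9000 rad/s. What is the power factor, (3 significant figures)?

X_L = ωL = 801 Ω
X_C = 1/(ωC) = 322 Ω
Net reactance X = X_L − X_C = 479 Ω
Z = 244 + j479 Ω
|Z| = √(244² + 479²) = 538 Ω
∠Z = arctan(479/244) = 63.0°
cos φ = cos(63.0°) = 0.454

0.454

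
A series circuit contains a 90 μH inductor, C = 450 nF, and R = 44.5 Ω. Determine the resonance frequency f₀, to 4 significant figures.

25.01 kHz

ω₀ = 1/√(LC) = 1/√(9e-05 × 4.5e-07) = 157100 rad/s
f₀ = ω₀/(2π) = 25.01 kHz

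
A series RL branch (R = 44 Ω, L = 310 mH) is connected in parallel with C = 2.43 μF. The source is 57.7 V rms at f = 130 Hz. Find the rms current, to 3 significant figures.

113 mA

ω = 2πf = 816.8 rad/s
X_L = ωL = 253 Ω
X_C = 1/(ωC) = 504 Ω
Branch 1 (R+jX_L): Z₁ = 44.0 + j253 Ω, |Z₁| = 257 Ω
Branch 2 (−jX_C): Z₂ = −j504 Ω
Parallel: Z = Z₁Z₂/(Z₁+Z₂), |Z| = 509 Ω, ∠Z = 70.2°
I = V/|Z| = 57.7/509 = 113 mA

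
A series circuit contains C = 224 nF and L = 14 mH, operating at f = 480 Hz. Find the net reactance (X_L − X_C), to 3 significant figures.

ω = 2πf = 3016 rad/s
X_L = ωL = 42.2 Ω
X_C = 1/(ωC) = 1480 Ω
X = 42.2 − 1480 = -1440 Ω

-1440 Ω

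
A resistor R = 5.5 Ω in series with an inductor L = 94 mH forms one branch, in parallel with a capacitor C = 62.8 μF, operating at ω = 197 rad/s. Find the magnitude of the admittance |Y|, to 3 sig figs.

40.1 mS

X_L = ωL = 18.5 Ω
X_C = 1/(ωC) = 80.8 Ω
Branch 1 (R+jX_L): Z₁ = 5.50 + j18.5 Ω, |Z₁| = 19.3 Ω
Branch 2 (−jX_C): Z₂ = −j80.8 Ω
Parallel: Z = Z₁Z₂/(Z₁+Z₂), |Z| = 25.0 Ω, ∠Z = 68.4°
|Y| = 1/|Z| = 40.1 mS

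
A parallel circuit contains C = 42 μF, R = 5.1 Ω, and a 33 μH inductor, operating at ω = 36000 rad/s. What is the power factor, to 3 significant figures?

X_L = ωL = 1.19 Ω
X_C = 1/(ωC) = 0.661 Ω
Parallel: admittances add. Y = 1/R + 1/(jωL) + jωC
Y = (0.196 + j0.670) S
|Y| = 0.698 S → |Z| = 1/|Y| = 1.43 Ω, ∠Z = −∠Y = -73.7°
cos φ = cos(-73.7°) = 0.281

0.281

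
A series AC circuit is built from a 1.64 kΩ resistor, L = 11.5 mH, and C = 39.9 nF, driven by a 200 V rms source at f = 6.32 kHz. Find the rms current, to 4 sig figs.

ω = 2πf = 39710 rad/s
X_L = ωL = 456.7 Ω
X_C = 1/(ωC) = 631.1 Ω
Net reactance X = X_L − X_C = -174.5 Ω
Z = 1640 − j174.5 Ω
|Z| = √(1640² + 174.5²) = 1649 Ω
I = V/|Z| = 200/1649 = 121.3 mA

121.3 mA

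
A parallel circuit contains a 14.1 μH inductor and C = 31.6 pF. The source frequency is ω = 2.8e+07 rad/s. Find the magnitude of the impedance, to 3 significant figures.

607 Ω

X_L = ωL = 395 Ω
X_C = 1/(ωC) = 1130 Ω
Parallel: admittances add. Y = 1/(jωL) + jωC
Y = (0 − j0.00165) S
|Y| = 0.00165 S → |Z| = 1/|Y| = 607 Ω, ∠Z = −∠Y = 90.0°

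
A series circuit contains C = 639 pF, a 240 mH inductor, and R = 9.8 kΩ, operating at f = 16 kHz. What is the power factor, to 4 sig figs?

ω = 2πf = 100500 rad/s
X_L = ωL = 24130 Ω
X_C = 1/(ωC) = 15570 Ω
Net reactance X = X_L − X_C = 8561 Ω
Z = 9800 + j8561 Ω
|Z| = √(9800² + 8561²) = 13010 Ω
∠Z = arctan(8561/9800) = 41.14°
cos φ = cos(41.14°) = 0.7531

0.7531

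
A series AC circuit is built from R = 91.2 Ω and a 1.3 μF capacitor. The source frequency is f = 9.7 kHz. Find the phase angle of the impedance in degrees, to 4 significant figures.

ω = 2πf = 60950 rad/s
X_C = 1/(ωC) = 12.62 Ω
Z = 91.20 − j12.62 Ω
|Z| = √(91.20² + 12.62²) = 92.07 Ω
∠Z = arctan(-12.62/91.20) = -7.879°

-7.879°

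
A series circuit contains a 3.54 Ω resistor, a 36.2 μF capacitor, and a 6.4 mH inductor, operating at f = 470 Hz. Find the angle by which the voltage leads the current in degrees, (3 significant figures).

ω = 2πf = 2953 rad/s
X_L = ωL = 18.9 Ω
X_C = 1/(ωC) = 9.35 Ω
Net reactance X = X_L − X_C = 9.55 Ω
Z = 3.54 + j9.55 Ω
|Z| = √(3.54² + 9.55²) = 10.2 Ω
∠Z = arctan(9.55/3.54) = 69.7°

69.7°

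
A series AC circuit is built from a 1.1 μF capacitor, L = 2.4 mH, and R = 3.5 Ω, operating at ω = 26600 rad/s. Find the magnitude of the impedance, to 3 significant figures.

29.9 Ω

X_L = ωL = 63.8 Ω
X_C = 1/(ωC) = 34.2 Ω
Net reactance X = X_L − X_C = 29.7 Ω
Z = 3.50 + j29.7 Ω
|Z| = √(3.50² + 29.7²) = 29.9 Ω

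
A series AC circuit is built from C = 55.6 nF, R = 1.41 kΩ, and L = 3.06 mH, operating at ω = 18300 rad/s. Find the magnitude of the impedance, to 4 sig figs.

1687 Ω

X_L = ωL = 56.00 Ω
X_C = 1/(ωC) = 982.8 Ω
Net reactance X = X_L − X_C = -926.8 Ω
Z = 1410 − j926.8 Ω
|Z| = √(1410² + 926.8²) = 1687 Ω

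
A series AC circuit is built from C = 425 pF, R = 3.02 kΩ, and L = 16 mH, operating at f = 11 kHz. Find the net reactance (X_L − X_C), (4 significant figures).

-32940 Ω

ω = 2πf = 69120 rad/s
X_L = ωL = 1106 Ω
X_C = 1/(ωC) = 34040 Ω
X = 1106 − 34040 = -32940 Ω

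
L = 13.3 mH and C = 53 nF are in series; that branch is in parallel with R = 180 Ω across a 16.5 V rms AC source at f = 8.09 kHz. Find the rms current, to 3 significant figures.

ω = 2πf = 50830 rad/s
X_L = ωL = 676 Ω
X_C = 1/(ωC) = 371 Ω
Branch 1: Z₁ = R = 180 Ω
Branch 2 (series LC): Z₂ = j(X_L − X_C) = j305 Ω
Parallel: Z = Z₁Z₂/(Z₁+Z₂), |Z| = 155 Ω, ∠Z = 30.6°
I = V/|Z| = 16.5/155 = 106 mA

106 mA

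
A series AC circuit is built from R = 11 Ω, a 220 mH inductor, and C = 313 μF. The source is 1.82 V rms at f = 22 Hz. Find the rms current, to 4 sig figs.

ω = 2πf = 138.2 rad/s
X_L = ωL = 30.41 Ω
X_C = 1/(ωC) = 23.11 Ω
Net reactance X = X_L − X_C = 7.298 Ω
Z = 11.00 + j7.298 Ω
|Z| = √(11.00² + 7.298²) = 13.20 Ω
I = V/|Z| = 1.82/13.20 = 137.9 mA

137.9 mA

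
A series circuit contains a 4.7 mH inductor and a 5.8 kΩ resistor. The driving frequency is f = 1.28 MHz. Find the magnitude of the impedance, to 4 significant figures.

ω = 2πf = 8.042e+06 rad/s
X_L = ωL = 37800 Ω
Z = 5800 + j37800 Ω
|Z| = √(5800² + 37800²) = 38240 Ω

38240 Ω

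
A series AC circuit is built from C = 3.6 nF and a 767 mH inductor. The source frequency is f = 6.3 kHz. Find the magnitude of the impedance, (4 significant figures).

23340 Ω

ω = 2πf = 39580 rad/s
X_L = ωL = 30360 Ω
X_C = 1/(ωC) = 7017 Ω
Net reactance X = X_L − X_C = 23340 Ω
Z = j23340 Ω
|Z| = √(0² + 23340²) = 23340 Ω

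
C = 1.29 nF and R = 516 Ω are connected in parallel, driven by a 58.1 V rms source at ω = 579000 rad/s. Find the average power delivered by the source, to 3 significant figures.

X_C = 1/(ωC) = 1340 Ω
Parallel: admittances add. Y = 1/R + jωC
Y = (0.00194 + j0.000747) S
|Y| = 0.00208 S → |Z| = 1/|Y| = 481 Ω, ∠Z = −∠Y = -21.1°
I = V/|Z| = 121 mA
P = VI cos φ = 58.1 × 0.121 × cos(-21.1°) = 6.54 W

6.54 W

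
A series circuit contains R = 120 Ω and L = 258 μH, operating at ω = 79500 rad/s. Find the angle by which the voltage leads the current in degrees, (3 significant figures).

9.70°

X_L = ωL = 20.5 Ω
Z = 120 + j20.5 Ω
|Z| = √(120² + 20.5²) = 122 Ω
∠Z = arctan(20.5/120) = 9.70°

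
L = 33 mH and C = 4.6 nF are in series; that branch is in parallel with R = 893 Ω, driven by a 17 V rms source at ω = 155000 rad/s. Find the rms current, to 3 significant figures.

X_L = ωL = 5120 Ω
X_C = 1/(ωC) = 1400 Ω
Branch 1: Z₁ = R = 893 Ω
Branch 2 (series LC): Z₂ = j(X_L − X_C) = j3710 Ω
Parallel: Z = Z₁Z₂/(Z₁+Z₂), |Z| = 868 Ω, ∠Z = 13.5°
I = V/|Z| = 17/868 = 19.6 mA

19.6 mA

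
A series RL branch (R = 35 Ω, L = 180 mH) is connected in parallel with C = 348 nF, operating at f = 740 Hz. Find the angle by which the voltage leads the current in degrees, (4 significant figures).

-83.31°

ω = 2πf = 4650 rad/s
X_L = ωL = 836.9 Ω
X_C = 1/(ωC) = 618.0 Ω
Branch 1 (R+jX_L): Z₁ = 35.00 + j836.9 Ω, |Z₁| = 837.7 Ω
Branch 2 (−jX_C): Z₂ = −j618.0 Ω
Parallel: Z = Z₁Z₂/(Z₁+Z₂), |Z| = 2335 Ω, ∠Z = -83.31°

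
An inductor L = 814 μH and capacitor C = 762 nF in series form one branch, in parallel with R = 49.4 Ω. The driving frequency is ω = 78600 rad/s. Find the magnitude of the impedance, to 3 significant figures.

34.2 Ω

X_L = ωL = 64.0 Ω
X_C = 1/(ωC) = 16.7 Ω
Branch 1: Z₁ = R = 49.4 Ω
Branch 2 (series LC): Z₂ = j(X_L − X_C) = j47.3 Ω
Parallel: Z = Z₁Z₂/(Z₁+Z₂), |Z| = 34.2 Ω, ∠Z = 46.3°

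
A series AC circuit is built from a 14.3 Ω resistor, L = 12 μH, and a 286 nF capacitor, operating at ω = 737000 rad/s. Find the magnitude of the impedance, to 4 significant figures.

14.88 Ω

X_L = ωL = 8.844 Ω
X_C = 1/(ωC) = 4.744 Ω
Net reactance X = X_L − X_C = 4.100 Ω
Z = 14.30 + j4.100 Ω
|Z| = √(14.30² + 4.100²) = 14.88 Ω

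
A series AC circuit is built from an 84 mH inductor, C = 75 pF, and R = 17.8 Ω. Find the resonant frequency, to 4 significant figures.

ω₀ = 1/√(LC) = 1/√(0.084 × 7.5e-11) = 398400 rad/s
f₀ = ω₀/(2π) = 63.41 kHz

63.41 kHz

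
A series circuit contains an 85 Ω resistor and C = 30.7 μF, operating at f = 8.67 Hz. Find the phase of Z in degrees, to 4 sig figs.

ω = 2πf = 54.48 rad/s
X_C = 1/(ωC) = 597.9 Ω
Z = 85.00 − j597.9 Ω
|Z| = √(85.00² + 597.9²) = 604.0 Ω
∠Z = arctan(-597.9/85.00) = -81.91°

-81.91°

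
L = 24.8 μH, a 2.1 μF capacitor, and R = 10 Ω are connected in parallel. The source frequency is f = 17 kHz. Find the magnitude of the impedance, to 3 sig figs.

ω = 2πf = 106800 rad/s
X_L = ωL = 2.65 Ω
X_C = 1/(ωC) = 4.46 Ω
Parallel: admittances add. Y = 1/R + 1/(jωL) + jωC
Y = (0.100 − j0.153) S
|Y| = 0.183 S → |Z| = 1/|Y| = 5.47 Ω, ∠Z = −∠Y = 56.9°

5.47 Ω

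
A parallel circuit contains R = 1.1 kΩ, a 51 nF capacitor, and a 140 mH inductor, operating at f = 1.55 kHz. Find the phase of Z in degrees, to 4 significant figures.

14.60°

ω = 2πf = 9739 rad/s
X_L = ωL = 1363 Ω
X_C = 1/(ωC) = 2013 Ω
Parallel: admittances add. Y = 1/R + 1/(jωL) + jωC
Y = (0.0009091 − j0.0002367) S
|Y| = 0.0009394 S → |Z| = 1/|Y| = 1064 Ω, ∠Z = −∠Y = 14.60°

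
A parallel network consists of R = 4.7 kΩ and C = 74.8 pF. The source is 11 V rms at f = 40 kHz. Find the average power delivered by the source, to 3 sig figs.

ω = 2πf = 251300 rad/s
X_C = 1/(ωC) = 53200 Ω
Parallel: admittances add. Y = 1/R + jωC
Y = (0.000213 + j1.88e-05) S
|Y| = 0.000214 S → |Z| = 1/|Y| = 4680 Ω, ∠Z = −∠Y = -5.05°
I = V/|Z| = 2.35 mA
P = VI cos φ = 11 × 0.00235 × cos(-5.05°) = 25.7 mW

25.7 mW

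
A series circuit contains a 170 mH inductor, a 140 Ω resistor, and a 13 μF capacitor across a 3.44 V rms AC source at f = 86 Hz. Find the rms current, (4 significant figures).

ω = 2πf = 540.4 rad/s
X_L = ωL = 91.86 Ω
X_C = 1/(ωC) = 142.4 Ω
Net reactance X = X_L − X_C = -50.50 Ω
Z = 140.0 − j50.50 Ω
|Z| = √(140.0² + 50.50²) = 148.8 Ω
I = V/|Z| = 3.44/148.8 = 23.11 mA

23.11 mA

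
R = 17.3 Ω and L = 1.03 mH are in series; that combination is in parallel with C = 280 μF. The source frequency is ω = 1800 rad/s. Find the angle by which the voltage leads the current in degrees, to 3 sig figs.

-83.5°

X_L = ωL = 1.85 Ω
X_C = 1/(ωC) = 1.98 Ω
Branch 1 (R+jX_L): Z₁ = 17.3 + j1.85 Ω, |Z₁| = 17.4 Ω
Branch 2 (−jX_C): Z₂ = −j1.98 Ω
Parallel: Z = Z₁Z₂/(Z₁+Z₂), |Z| = 2.00 Ω, ∠Z = -83.5°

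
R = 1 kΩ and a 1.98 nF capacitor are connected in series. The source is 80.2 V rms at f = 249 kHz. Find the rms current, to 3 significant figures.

ω = 2πf = 1.565e+06 rad/s
X_C = 1/(ωC) = 323 Ω
Z = 1000 − j323 Ω
|Z| = √(1000² + 323²) = 1050 Ω
I = V/|Z| = 80.2/1050 = 76.3 mA

76.3 mA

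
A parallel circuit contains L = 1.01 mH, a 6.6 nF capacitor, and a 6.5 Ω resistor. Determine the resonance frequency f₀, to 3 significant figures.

ω₀ = 1/√(LC) = 1/√(0.00101 × 6.6e-09) = 387300 rad/s
f₀ = ω₀/(2π) = 61.6 kHz

61.6 kHz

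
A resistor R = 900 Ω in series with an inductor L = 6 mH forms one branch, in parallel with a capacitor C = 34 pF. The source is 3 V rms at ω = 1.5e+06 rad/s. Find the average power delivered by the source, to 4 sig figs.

99.01 μW

X_L = ωL = 9000 Ω
X_C = 1/(ωC) = 19610 Ω
Branch 1 (R+jX_L): Z₁ = 900.0 + j9000 Ω, |Z₁| = 9045 Ω
Branch 2 (−jX_C): Z₂ = −j19610 Ω
Parallel: Z = Z₁Z₂/(Z₁+Z₂), |Z| = 16660 Ω, ∠Z = 79.44°
I = V/|Z| = 180.1 μA
P = VI cos φ = 3 × 0.0001801 × cos(79.44°) = 99.01 μW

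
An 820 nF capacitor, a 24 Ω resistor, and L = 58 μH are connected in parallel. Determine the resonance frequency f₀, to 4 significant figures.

23.08 kHz

ω₀ = 1/√(LC) = 1/√(5.8e-05 × 8.2e-07) = 145000 rad/s
f₀ = ω₀/(2π) = 23.08 kHz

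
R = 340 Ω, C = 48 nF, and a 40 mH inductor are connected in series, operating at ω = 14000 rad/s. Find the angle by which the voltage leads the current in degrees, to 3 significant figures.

X_L = ωL = 560 Ω
X_C = 1/(ωC) = 1490 Ω
Net reactance X = X_L − X_C = -928 Ω
Z = 340 − j928 Ω
|Z| = √(340² + 928²) = 988 Ω
∠Z = arctan(-928/340) = -69.9°

-69.9°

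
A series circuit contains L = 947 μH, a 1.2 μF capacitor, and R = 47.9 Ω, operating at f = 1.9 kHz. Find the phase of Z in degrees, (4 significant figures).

ω = 2πf = 11940 rad/s
X_L = ωL = 11.31 Ω
X_C = 1/(ωC) = 69.80 Ω
Net reactance X = X_L − X_C = -58.50 Ω
Z = 47.90 − j58.50 Ω
|Z| = √(47.90² + 58.50²) = 75.61 Ω
∠Z = arctan(-58.50/47.90) = -50.69°

-50.69°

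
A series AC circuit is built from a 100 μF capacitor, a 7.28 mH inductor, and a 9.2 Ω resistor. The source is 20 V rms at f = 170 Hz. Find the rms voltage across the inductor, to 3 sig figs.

ω = 2πf = 1068 rad/s
X_L = ωL = 7.78 Ω
X_C = 1/(ωC) = 9.36 Ω
Net reactance X = X_L − X_C = -1.59 Ω
Z = 9.20 − j1.59 Ω
|Z| = √(9.20² + 1.59²) = 9.34 Ω
I = V/|Z| = 2.14 A
V_L = I·|Z_L| = 2.14 × 7.78 = 16.7 V

16.7 V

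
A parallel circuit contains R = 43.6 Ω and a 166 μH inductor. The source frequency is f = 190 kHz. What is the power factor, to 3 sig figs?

0.977

ω = 2πf = 1.194e+06 rad/s
X_L = ωL = 198 Ω
Parallel: admittances add. Y = 1/R + 1/(jωL)
Y = (0.0229 − j0.00505) S
|Y| = 0.0235 S → |Z| = 1/|Y| = 42.6 Ω, ∠Z = −∠Y = 12.4°
cos φ = cos(12.4°) = 0.977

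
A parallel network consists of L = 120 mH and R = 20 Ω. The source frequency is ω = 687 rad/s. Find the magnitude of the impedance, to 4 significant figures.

19.44 Ω

X_L = ωL = 82.44 Ω
Parallel: admittances add. Y = 1/R + 1/(jωL)
Y = (0.05000 − j0.01213) S
|Y| = 0.05145 S → |Z| = 1/|Y| = 19.44 Ω, ∠Z = −∠Y = 13.64°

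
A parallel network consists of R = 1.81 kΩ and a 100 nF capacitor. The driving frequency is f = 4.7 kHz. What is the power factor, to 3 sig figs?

ω = 2πf = 29530 rad/s
X_C = 1/(ωC) = 339 Ω
Parallel: admittances add. Y = 1/R + jωC
Y = (0.000552 + j0.00295) S
|Y| = 0.00300 S → |Z| = 1/|Y| = 333 Ω, ∠Z = −∠Y = -79.4°
cos φ = cos(-79.4°) = 0.184

0.184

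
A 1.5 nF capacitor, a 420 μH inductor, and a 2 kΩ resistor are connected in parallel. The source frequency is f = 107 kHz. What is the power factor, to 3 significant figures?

ω = 2πf = 672300 rad/s
X_L = ωL = 282 Ω
X_C = 1/(ωC) = 992 Ω
Parallel: admittances add. Y = 1/R + 1/(jωL) + jωC
Y = (0.000500 − j0.00253) S
|Y| = 0.00258 S → |Z| = 1/|Y| = 387 Ω, ∠Z = −∠Y = 78.8°
cos φ = cos(78.8°) = 0.194

0.194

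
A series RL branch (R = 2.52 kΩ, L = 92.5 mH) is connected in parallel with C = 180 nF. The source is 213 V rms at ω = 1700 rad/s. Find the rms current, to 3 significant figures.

103 mA

X_L = ωL = 157 Ω
X_C = 1/(ωC) = 3270 Ω
Branch 1 (R+jX_L): Z₁ = 2520 + j157 Ω, |Z₁| = 2520 Ω
Branch 2 (−jX_C): Z₂ = −j3270 Ω
Parallel: Z = Z₁Z₂/(Z₁+Z₂), |Z| = 2060 Ω, ∠Z = -35.4°
I = V/|Z| = 213/2060 = 103 mA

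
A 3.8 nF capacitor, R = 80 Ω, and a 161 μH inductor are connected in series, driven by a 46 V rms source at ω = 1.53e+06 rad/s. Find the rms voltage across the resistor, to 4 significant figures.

33.70 V

X_L = ωL = 246.3 Ω
X_C = 1/(ωC) = 172.0 Ω
Net reactance X = X_L − X_C = 74.33 Ω
Z = 80.00 + j74.33 Ω
|Z| = √(80.00² + 74.33²) = 109.2 Ω
I = V/|Z| = 421.2 mA
V_R = I·|Z_R| = 0.4212 × 80.00 = 33.70 V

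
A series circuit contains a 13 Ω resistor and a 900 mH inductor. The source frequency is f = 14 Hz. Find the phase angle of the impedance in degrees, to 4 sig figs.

ω = 2πf = 87.96 rad/s
X_L = ωL = 79.17 Ω
Z = 13.00 + j79.17 Ω
|Z| = √(13.00² + 79.17²) = 80.23 Ω
∠Z = arctan(79.17/13.00) = 80.67°

80.67°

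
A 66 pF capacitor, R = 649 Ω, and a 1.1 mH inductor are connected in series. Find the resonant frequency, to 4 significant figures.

590.7 kHz

ω₀ = 1/√(LC) = 1/√(0.0011 × 6.6e-11) = 3.711e+06 rad/s
f₀ = ω₀/(2π) = 590.7 kHz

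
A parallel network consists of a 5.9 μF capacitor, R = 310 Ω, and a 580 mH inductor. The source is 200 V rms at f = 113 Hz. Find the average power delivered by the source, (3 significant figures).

129 W

ω = 2πf = 710.0 rad/s
X_L = ωL = 412 Ω
X_C = 1/(ωC) = 239 Ω
Parallel: admittances add. Y = 1/R + 1/(jωL) + jωC
Y = (0.00323 + j0.00176) S
|Y| = 0.00368 S → |Z| = 1/|Y| = 272 Ω, ∠Z = −∠Y = -28.6°
I = V/|Z| = 735 mA
P = VI cos φ = 200 × 0.735 × cos(-28.6°) = 129 W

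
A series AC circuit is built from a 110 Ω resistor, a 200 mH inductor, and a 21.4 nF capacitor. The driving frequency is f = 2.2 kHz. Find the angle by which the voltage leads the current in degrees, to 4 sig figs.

-79.87°

ω = 2πf = 13820 rad/s
X_L = ωL = 2765 Ω
X_C = 1/(ωC) = 3381 Ω
Net reactance X = X_L − X_C = -615.9 Ω
Z = 110.0 − j615.9 Ω
|Z| = √(110.0² + 615.9²) = 625.7 Ω
∠Z = arctan(-615.9/110.0) = -79.87°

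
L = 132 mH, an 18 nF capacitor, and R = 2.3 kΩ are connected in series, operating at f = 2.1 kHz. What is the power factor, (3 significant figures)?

ω = 2πf = 13190 rad/s
X_L = ωL = 1740 Ω
X_C = 1/(ωC) = 4210 Ω
Net reactance X = X_L − X_C = -2470 Ω
Z = 2300 − j2470 Ω
|Z| = √(2300² + 2470²) = 3370 Ω
∠Z = arctan(-2470/2300) = -47.0°
cos φ = cos(-47.0°) = 0.682

0.682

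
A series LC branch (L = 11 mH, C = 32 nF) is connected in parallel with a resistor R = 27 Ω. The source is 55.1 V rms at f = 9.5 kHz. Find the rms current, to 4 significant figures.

2.082 A

ω = 2πf = 59690 rad/s
X_L = ωL = 656.6 Ω
X_C = 1/(ωC) = 523.5 Ω
Branch 1: Z₁ = R = 27.00 Ω
Branch 2 (series LC): Z₂ = j(X_L − X_C) = j133.1 Ω
Parallel: Z = Z₁Z₂/(Z₁+Z₂), |Z| = 26.46 Ω, ∠Z = 11.47°
I = V/|Z| = 55.1/26.46 = 2.082 A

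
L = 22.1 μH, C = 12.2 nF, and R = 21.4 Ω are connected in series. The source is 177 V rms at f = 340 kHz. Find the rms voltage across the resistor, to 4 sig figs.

ω = 2πf = 2.136e+06 rad/s
X_L = ωL = 47.21 Ω
X_C = 1/(ωC) = 38.37 Ω
Net reactance X = X_L − X_C = 8.843 Ω
Z = 21.40 + j8.843 Ω
|Z| = √(21.40² + 8.843²) = 23.16 Ω
I = V/|Z| = 7.644 A
V_R = I·|Z_R| = 7.644 × 21.40 = 163.6 V

163.6 V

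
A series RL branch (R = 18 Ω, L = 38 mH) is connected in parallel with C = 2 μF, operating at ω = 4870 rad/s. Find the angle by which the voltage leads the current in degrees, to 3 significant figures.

-83.2°

X_L = ωL = 185 Ω
X_C = 1/(ωC) = 103 Ω
Branch 1 (R+jX_L): Z₁ = 18.0 + j185 Ω, |Z₁| = 186 Ω
Branch 2 (−jX_C): Z₂ = −j103 Ω
Parallel: Z = Z₁Z₂/(Z₁+Z₂), |Z| = 226 Ω, ∠Z = -83.2°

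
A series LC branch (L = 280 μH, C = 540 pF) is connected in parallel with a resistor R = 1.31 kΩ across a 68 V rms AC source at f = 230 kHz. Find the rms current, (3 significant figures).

ω = 2πf = 1.445e+06 rad/s
X_L = ωL = 405 Ω
X_C = 1/(ωC) = 1280 Ω
Branch 1: Z₁ = R = 1310 Ω
Branch 2 (series LC): Z₂ = j(X_L − X_C) = −j877 Ω
Parallel: Z = Z₁Z₂/(Z₁+Z₂), |Z| = 729 Ω, ∠Z = -56.2°
I = V/|Z| = 68/729 = 93.3 mA

93.3 mA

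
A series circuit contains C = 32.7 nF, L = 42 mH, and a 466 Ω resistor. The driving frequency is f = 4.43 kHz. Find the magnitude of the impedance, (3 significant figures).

ω = 2πf = 27830 rad/s
X_L = ωL = 1170 Ω
X_C = 1/(ωC) = 1100 Ω
Net reactance X = X_L − X_C = 70.4 Ω
Z = 466 + j70.4 Ω
|Z| = √(466² + 70.4²) = 471 Ω

471 Ω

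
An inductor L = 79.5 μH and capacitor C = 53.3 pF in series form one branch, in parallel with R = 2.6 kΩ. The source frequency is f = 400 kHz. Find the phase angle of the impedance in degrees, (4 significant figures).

-19.69°

ω = 2πf = 2.513e+06 rad/s
X_L = ωL = 199.8 Ω
X_C = 1/(ωC) = 7465 Ω
Branch 1: Z₁ = R = 2600 Ω
Branch 2 (series LC): Z₂ = j(X_L − X_C) = −j7265 Ω
Parallel: Z = Z₁Z₂/(Z₁+Z₂), |Z| = 2448 Ω, ∠Z = -19.69°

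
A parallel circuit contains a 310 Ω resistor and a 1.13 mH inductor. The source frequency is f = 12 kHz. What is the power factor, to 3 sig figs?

ω = 2πf = 75400 rad/s
X_L = ωL = 85.2 Ω
Parallel: admittances add. Y = 1/R + 1/(jωL)
Y = (0.00323 − j0.0117) S
|Y| = 0.0122 S → |Z| = 1/|Y| = 82.2 Ω, ∠Z = −∠Y = 74.6°
cos φ = cos(74.6°) = 0.265

0.265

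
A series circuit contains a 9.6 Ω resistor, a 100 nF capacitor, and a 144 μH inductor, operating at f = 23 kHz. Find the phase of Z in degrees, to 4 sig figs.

-78.78°

ω = 2πf = 144500 rad/s
X_L = ωL = 20.81 Ω
X_C = 1/(ωC) = 69.20 Ω
Net reactance X = X_L − X_C = -48.39 Ω
Z = 9.600 − j48.39 Ω
|Z| = √(9.600² + 48.39²) = 49.33 Ω
∠Z = arctan(-48.39/9.600) = -78.78°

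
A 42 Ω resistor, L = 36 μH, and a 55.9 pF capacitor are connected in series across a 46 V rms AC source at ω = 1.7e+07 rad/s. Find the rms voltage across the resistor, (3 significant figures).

X_L = ωL = 612 Ω
X_C = 1/(ωC) = 1050 Ω
Net reactance X = X_L − X_C = -440 Ω
Z = 42.0 − j440 Ω
|Z| = √(42.0² + 440²) = 442 Ω
I = V/|Z| = 104 mA
V_R = I·|Z_R| = 0.104 × 42.0 = 4.37 V

4.37 V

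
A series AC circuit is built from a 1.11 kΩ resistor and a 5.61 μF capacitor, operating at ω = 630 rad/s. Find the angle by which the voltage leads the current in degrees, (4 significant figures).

-14.30°

X_C = 1/(ωC) = 282.9 Ω
Z = 1110 − j282.9 Ω
|Z| = √(1110² + 282.9²) = 1145 Ω
∠Z = arctan(-282.9/1110) = -14.30°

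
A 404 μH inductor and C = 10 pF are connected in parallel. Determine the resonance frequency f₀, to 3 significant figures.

2.50 MHz

ω₀ = 1/√(LC) = 1/√(0.000404 × 1e-11) = 1.573e+07 rad/s
f₀ = ω₀/(2π) = 2.50 MHz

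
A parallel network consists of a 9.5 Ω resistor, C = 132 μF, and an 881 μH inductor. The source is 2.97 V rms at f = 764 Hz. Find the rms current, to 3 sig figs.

1.22 A

ω = 2πf = 4800 rad/s
X_L = ωL = 4.23 Ω
X_C = 1/(ωC) = 1.58 Ω
Parallel: admittances add. Y = 1/R + 1/(jωL) + jωC
Y = (0.105 + j0.397) S
|Y| = 0.411 S → |Z| = 1/|Y| = 2.43 Ω, ∠Z = −∠Y = -75.2°
I = V/|Z| = 2.97/2.43 = 1.22 A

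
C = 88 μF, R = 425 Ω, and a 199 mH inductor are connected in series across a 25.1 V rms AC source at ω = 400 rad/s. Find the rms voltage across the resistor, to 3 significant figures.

24.9 V

X_L = ωL = 79.6 Ω
X_C = 1/(ωC) = 28.4 Ω
Net reactance X = X_L − X_C = 51.2 Ω
Z = 425 + j51.2 Ω
|Z| = √(425² + 51.2²) = 428 Ω
I = V/|Z| = 58.6 mA
V_R = I·|Z_R| = 0.0586 × 425 = 24.9 V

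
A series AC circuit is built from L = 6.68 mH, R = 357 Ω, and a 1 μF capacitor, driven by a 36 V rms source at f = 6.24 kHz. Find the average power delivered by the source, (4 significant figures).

ω = 2πf = 39210 rad/s
X_L = ωL = 261.9 Ω
X_C = 1/(ωC) = 25.51 Ω
Net reactance X = X_L − X_C = 236.4 Ω
Z = 357.0 + j236.4 Ω
|Z| = √(357.0² + 236.4²) = 428.2 Ω
∠Z = arctan(236.4/357.0) = 33.51°
I = V/|Z| = 84.08 mA
P = VI cos φ = 36 × 0.08408 × cos(33.51°) = 2.524 W

2.524 W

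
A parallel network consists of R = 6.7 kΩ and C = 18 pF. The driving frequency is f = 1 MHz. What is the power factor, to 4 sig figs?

0.7970

ω = 2πf = 6.283e+06 rad/s
X_C = 1/(ωC) = 8842 Ω
Parallel: admittances add. Y = 1/R + jωC
Y = (0.0001493 + j0.0001131) S
|Y| = 0.0001873 S → |Z| = 1/|Y| = 5340 Ω, ∠Z = −∠Y = -37.15°
cos φ = cos(-37.15°) = 0.7970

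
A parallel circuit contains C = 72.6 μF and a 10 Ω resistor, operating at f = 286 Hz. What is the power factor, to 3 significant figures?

ω = 2πf = 1797 rad/s
X_C = 1/(ωC) = 7.67 Ω
Parallel: admittances add. Y = 1/R + jωC
Y = (0.100 + j0.130) S
|Y| = 0.164 S → |Z| = 1/|Y| = 6.08 Ω, ∠Z = −∠Y = -52.5°
cos φ = cos(-52.5°) = 0.608

0.608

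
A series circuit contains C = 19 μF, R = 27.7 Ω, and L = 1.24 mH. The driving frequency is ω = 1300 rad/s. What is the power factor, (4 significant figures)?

0.5803

X_L = ωL = 1.612 Ω
X_C = 1/(ωC) = 40.49 Ω
Net reactance X = X_L − X_C = -38.87 Ω
Z = 27.70 − j38.87 Ω
|Z| = √(27.70² + 38.87²) = 47.73 Ω
∠Z = arctan(-38.87/27.70) = -54.53°
cos φ = cos(-54.53°) = 0.5803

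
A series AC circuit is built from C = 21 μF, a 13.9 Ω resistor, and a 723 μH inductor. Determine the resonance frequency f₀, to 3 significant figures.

1.29 kHz

ω₀ = 1/√(LC) = 1/√(0.000723 × 2.1e-05) = 8116 rad/s
f₀ = ω₀/(2π) = 1.29 kHz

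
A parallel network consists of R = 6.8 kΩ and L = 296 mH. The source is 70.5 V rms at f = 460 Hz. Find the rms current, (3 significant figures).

83.1 mA

ω = 2πf = 2890 rad/s
X_L = ωL = 856 Ω
Parallel: admittances add. Y = 1/R + 1/(jωL)
Y = (0.000147 − j0.00117) S
|Y| = 0.00118 S → |Z| = 1/|Y| = 849 Ω, ∠Z = −∠Y = 82.8°
I = V/|Z| = 70.5/849 = 83.1 mA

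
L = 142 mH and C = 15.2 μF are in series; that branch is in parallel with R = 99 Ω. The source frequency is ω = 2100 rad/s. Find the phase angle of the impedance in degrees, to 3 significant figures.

X_L = ωL = 298 Ω
X_C = 1/(ωC) = 31.3 Ω
Branch 1: Z₁ = R = 99.0 Ω
Branch 2 (series LC): Z₂ = j(X_L − X_C) = j267 Ω
Parallel: Z = Z₁Z₂/(Z₁+Z₂), |Z| = 92.8 Ω, ∠Z = 20.4°

20.4°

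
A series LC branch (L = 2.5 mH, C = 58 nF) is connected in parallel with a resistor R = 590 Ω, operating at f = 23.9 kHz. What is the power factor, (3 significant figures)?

ω = 2πf = 150200 rad/s
X_L = ωL = 375 Ω
X_C = 1/(ωC) = 115 Ω
Branch 1: Z₁ = R = 590 Ω
Branch 2 (series LC): Z₂ = j(X_L − X_C) = j261 Ω
Parallel: Z = Z₁Z₂/(Z₁+Z₂), |Z| = 238 Ω, ∠Z = 66.2°
cos φ = cos(66.2°) = 0.404

0.404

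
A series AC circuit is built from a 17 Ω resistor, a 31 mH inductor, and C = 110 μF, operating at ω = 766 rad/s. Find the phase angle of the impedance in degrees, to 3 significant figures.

34.9°

X_L = ωL = 23.7 Ω
X_C = 1/(ωC) = 11.9 Ω
Net reactance X = X_L − X_C = 11.9 Ω
Z = 17.0 + j11.9 Ω
|Z| = √(17.0² + 11.9²) = 20.7 Ω
∠Z = arctan(11.9/17.0) = 34.9°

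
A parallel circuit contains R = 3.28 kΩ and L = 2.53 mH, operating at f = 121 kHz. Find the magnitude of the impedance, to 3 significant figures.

ω = 2πf = 760300 rad/s
X_L = ωL = 1920 Ω
Parallel: admittances add. Y = 1/R + 1/(jωL)
Y = (0.000305 − j0.000520) S
|Y| = 0.000603 S → |Z| = 1/|Y| = 1660 Ω, ∠Z = −∠Y = 59.6°

1660 Ω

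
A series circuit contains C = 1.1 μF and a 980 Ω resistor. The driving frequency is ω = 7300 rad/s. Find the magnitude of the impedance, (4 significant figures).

X_C = 1/(ωC) = 124.5 Ω
Z = 980.0 − j124.5 Ω
|Z| = √(980.0² + 124.5²) = 987.9 Ω

987.9 Ω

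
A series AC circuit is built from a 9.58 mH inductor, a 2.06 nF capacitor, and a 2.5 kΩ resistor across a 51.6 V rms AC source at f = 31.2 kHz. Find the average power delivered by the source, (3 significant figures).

1.01 W

ω = 2πf = 196000 rad/s
X_L = ωL = 1880 Ω
X_C = 1/(ωC) = 2480 Ω
Net reactance X = X_L − X_C = -598 Ω
Z = 2500 − j598 Ω
|Z| = √(2500² + 598²) = 2570 Ω
∠Z = arctan(-598/2500) = -13.5°
I = V/|Z| = 20.1 mA
P = VI cos φ = 51.6 × 0.0201 × cos(-13.5°) = 1.01 W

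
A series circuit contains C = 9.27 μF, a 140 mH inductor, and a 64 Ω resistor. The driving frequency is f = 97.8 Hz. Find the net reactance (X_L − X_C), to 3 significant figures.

ω = 2πf = 614.5 rad/s
X_L = ωL = 86.0 Ω
X_C = 1/(ωC) = 176 Ω
X = 86.0 − 176 = -89.5 Ω

-89.5 Ω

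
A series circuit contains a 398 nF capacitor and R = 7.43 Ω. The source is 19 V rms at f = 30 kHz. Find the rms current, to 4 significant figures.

1.245 A

ω = 2πf = 188500 rad/s
X_C = 1/(ωC) = 13.33 Ω
Z = 7.430 − j13.33 Ω
|Z| = √(7.430² + 13.33²) = 15.26 Ω
I = V/|Z| = 19/15.26 = 1.245 A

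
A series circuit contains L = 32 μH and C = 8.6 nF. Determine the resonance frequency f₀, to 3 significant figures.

ω₀ = 1/√(LC) = 1/√(3.2e-05 × 8.6e-09) = 1.906e+06 rad/s
f₀ = ω₀/(2π) = 303 kHz

303 kHz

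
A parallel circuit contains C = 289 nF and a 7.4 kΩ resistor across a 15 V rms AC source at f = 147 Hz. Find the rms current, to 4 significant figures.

4.488 mA

ω = 2πf = 923.6 rad/s
X_C = 1/(ωC) = 3746 Ω
Parallel: admittances add. Y = 1/R + jωC
Y = (0.0001351 + j0.0002669) S
|Y| = 0.0002992 S → |Z| = 1/|Y| = 3342 Ω, ∠Z = −∠Y = -63.15°
I = V/|Z| = 15/3342 = 4.488 mA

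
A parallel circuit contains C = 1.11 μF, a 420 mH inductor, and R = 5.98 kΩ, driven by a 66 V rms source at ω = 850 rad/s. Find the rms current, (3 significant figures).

123 mA

X_L = ωL = 357 Ω
X_C = 1/(ωC) = 1060 Ω
Parallel: admittances add. Y = 1/R + 1/(jωL) + jωC
Y = (0.000167 − j0.00186) S
|Y| = 0.00187 S → |Z| = 1/|Y| = 536 Ω, ∠Z = −∠Y = 84.9°
I = V/|Z| = 66/536 = 123 mA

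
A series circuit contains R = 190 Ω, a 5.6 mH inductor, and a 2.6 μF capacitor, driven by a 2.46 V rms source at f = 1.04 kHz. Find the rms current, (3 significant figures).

ω = 2πf = 6535 rad/s
X_L = ωL = 36.6 Ω
X_C = 1/(ωC) = 58.9 Ω
Net reactance X = X_L − X_C = -22.3 Ω
Z = 190 − j22.3 Ω
|Z| = √(190² + 22.3²) = 191 Ω
I = V/|Z| = 2.46/191 = 12.9 mA

12.9 mA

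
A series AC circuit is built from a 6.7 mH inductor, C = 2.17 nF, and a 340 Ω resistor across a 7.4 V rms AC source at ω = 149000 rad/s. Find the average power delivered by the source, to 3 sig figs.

X_L = ωL = 998 Ω
X_C = 1/(ωC) = 3090 Ω
Net reactance X = X_L − X_C = -2090 Ω
Z = 340 − j2090 Ω
|Z| = √(340² + 2090²) = 2120 Ω
∠Z = arctan(-2090/340) = -80.8°
I = V/|Z| = 3.49 mA
P = VI cos φ = 7.4 × 0.00349 × cos(-80.8°) = 4.14 mW

4.14 mW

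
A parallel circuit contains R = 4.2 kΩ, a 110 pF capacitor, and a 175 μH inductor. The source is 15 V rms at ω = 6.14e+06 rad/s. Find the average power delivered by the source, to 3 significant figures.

X_L = ωL = 1070 Ω
X_C = 1/(ωC) = 1480 Ω
Parallel: admittances add. Y = 1/R + 1/(jωL) + jωC
Y = (0.000238 − j0.000255) S
|Y| = 0.000349 S → |Z| = 1/|Y| = 2860 Ω, ∠Z = −∠Y = 47.0°
I = V/|Z| = 5.24 mA
P = VI cos φ = 15 × 0.00524 × cos(47.0°) = 53.6 mW

53.6 mW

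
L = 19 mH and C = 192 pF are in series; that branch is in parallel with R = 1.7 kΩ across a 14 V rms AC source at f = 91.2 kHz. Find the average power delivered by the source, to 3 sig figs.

115 mW

ω = 2πf = 573000 rad/s
X_L = ωL = 10900 Ω
X_C = 1/(ωC) = 9090 Ω
Branch 1: Z₁ = R = 1700 Ω
Branch 2 (series LC): Z₂ = j(X_L − X_C) = j1800 Ω
Parallel: Z = Z₁Z₂/(Z₁+Z₂), |Z| = 1240 Ω, ∠Z = 43.4°
I = V/|Z| = 11.3 mA
P = VI cos φ = 14 × 0.0113 × cos(43.4°) = 115 mW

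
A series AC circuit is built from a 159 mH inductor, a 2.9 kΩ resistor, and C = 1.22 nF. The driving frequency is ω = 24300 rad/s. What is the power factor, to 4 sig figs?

0.09664

X_L = ωL = 3864 Ω
X_C = 1/(ωC) = 33730 Ω
Net reactance X = X_L − X_C = -29870 Ω
Z = 2900 − j29870 Ω
|Z| = √(2900² + 29870²) = 30010 Ω
∠Z = arctan(-29870/2900) = -84.45°
cos φ = cos(-84.45°) = 0.09664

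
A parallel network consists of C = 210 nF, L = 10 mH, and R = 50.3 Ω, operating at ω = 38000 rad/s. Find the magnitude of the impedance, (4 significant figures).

48.57 Ω

X_L = ωL = 380.0 Ω
X_C = 1/(ωC) = 125.3 Ω
Parallel: admittances add. Y = 1/R + 1/(jωL) + jωC
Y = (0.01988 + j0.005348) S
|Y| = 0.02059 S → |Z| = 1/|Y| = 48.57 Ω, ∠Z = −∠Y = -15.06°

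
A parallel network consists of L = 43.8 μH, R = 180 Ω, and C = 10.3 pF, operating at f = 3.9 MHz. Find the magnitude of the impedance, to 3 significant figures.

ω = 2πf = 2.45e+07 rad/s
X_L = ωL = 1070 Ω
X_C = 1/(ωC) = 3960 Ω
Parallel: admittances add. Y = 1/R + 1/(jωL) + jωC
Y = (0.00556 − j0.000679) S
|Y| = 0.00560 S → |Z| = 1/|Y| = 179 Ω, ∠Z = −∠Y = 6.97°

179 Ω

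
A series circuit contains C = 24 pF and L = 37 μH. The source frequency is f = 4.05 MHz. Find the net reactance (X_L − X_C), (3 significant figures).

ω = 2πf = 2.545e+07 rad/s
X_L = ωL = 942 Ω
X_C = 1/(ωC) = 1640 Ω
X = 942 − 1640 = -696 Ω

-696 Ω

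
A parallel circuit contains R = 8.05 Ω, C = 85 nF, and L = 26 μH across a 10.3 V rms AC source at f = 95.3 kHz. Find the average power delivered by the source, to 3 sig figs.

13.2 W

ω = 2πf = 598800 rad/s
X_L = ωL = 15.6 Ω
X_C = 1/(ωC) = 19.6 Ω
Parallel: admittances add. Y = 1/R + 1/(jωL) + jωC
Y = (0.124 − j0.0133) S
|Y| = 0.125 S → |Z| = 1/|Y| = 8.00 Ω, ∠Z = −∠Y = 6.13°
I = V/|Z| = 1.29 A
P = VI cos φ = 10.3 × 1.29 × cos(6.13°) = 13.2 W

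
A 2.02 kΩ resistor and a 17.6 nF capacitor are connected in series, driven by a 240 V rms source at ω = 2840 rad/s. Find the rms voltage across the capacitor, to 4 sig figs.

238.8 V

X_C = 1/(ωC) = 20010 Ω
Z = 2020 − j20010 Ω
|Z| = √(2020² + 20010²) = 20110 Ω
I = V/|Z| = 11.94 mA
V_C = I·|Z_C| = 0.01194 × 20010 = 238.8 V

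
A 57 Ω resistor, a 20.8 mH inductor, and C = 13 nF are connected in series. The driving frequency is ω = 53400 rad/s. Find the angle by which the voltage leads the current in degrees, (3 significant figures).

X_L = ωL = 1110 Ω
X_C = 1/(ωC) = 1440 Ω
Net reactance X = X_L − X_C = -330 Ω
Z = 57.0 − j330 Ω
|Z| = √(57.0² + 330²) = 335 Ω
∠Z = arctan(-330/57.0) = -80.2°

-80.2°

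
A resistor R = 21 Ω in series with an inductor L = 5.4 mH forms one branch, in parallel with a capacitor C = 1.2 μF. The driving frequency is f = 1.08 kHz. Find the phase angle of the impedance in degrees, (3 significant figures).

ω = 2πf = 6786 rad/s
X_L = ωL = 36.6 Ω
X_C = 1/(ωC) = 123 Ω
Branch 1 (R+jX_L): Z₁ = 21.0 + j36.6 Ω, |Z₁| = 42.2 Ω
Branch 2 (−jX_C): Z₂ = −j123 Ω
Parallel: Z = Z₁Z₂/(Z₁+Z₂), |Z| = 58.5 Ω, ∠Z = 46.5°

46.5°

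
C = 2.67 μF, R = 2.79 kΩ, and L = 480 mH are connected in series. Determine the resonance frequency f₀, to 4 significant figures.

ω₀ = 1/√(LC) = 1/√(0.48 × 2.67e-06) = 883.3 rad/s
f₀ = ω₀/(2π) = 140.6 Hz

140.6 Hz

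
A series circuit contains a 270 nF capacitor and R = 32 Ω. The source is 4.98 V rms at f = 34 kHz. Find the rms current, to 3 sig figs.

137 mA

ω = 2πf = 213600 rad/s
X_C = 1/(ωC) = 17.3 Ω
Z = 32.0 − j17.3 Ω
|Z| = √(32.0² + 17.3²) = 36.4 Ω
I = V/|Z| = 4.98/36.4 = 137 mA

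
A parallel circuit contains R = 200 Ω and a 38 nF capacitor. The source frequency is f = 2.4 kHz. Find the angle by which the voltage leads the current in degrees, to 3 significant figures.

-6.54°

ω = 2πf = 15080 rad/s
X_C = 1/(ωC) = 1750 Ω
Parallel: admittances add. Y = 1/R + jωC
Y = (0.00500 + j0.000573) S
|Y| = 0.00503 S → |Z| = 1/|Y| = 199 Ω, ∠Z = −∠Y = -6.54°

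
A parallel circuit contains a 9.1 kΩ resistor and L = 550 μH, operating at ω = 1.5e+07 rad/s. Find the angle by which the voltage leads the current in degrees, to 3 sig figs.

X_L = ωL = 8250 Ω
Parallel: admittances add. Y = 1/R + 1/(jωL)
Y = (0.000110 − j0.000121) S
|Y| = 0.000164 S → |Z| = 1/|Y| = 6110 Ω, ∠Z = −∠Y = 47.8°

47.8°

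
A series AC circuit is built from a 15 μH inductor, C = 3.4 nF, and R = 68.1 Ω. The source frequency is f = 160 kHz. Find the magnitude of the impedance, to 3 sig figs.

ω = 2πf = 1.005e+06 rad/s
X_L = ωL = 15.1 Ω
X_C = 1/(ωC) = 293 Ω
Net reactance X = X_L − X_C = -277 Ω
Z = 68.1 − j277 Ω
|Z| = √(68.1² + 277²) = 286 Ω

286 Ω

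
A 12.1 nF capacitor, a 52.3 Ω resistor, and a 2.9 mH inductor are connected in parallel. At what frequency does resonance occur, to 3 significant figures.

26.9 kHz

ω₀ = 1/√(LC) = 1/√(0.0029 × 1.21e-08) = 168800 rad/s
f₀ = ω₀/(2π) = 26.9 kHz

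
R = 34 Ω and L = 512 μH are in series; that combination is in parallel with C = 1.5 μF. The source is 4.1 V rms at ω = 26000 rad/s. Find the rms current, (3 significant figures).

158 mA

X_L = ωL = 13.3 Ω
X_C = 1/(ωC) = 25.6 Ω
Branch 1 (R+jX_L): Z₁ = 34.0 + j13.3 Ω, |Z₁| = 36.5 Ω
Branch 2 (−jX_C): Z₂ = −j25.6 Ω
Parallel: Z = Z₁Z₂/(Z₁+Z₂), |Z| = 25.9 Ω, ∠Z = -48.7°
I = V/|Z| = 4.1/25.9 = 158 mA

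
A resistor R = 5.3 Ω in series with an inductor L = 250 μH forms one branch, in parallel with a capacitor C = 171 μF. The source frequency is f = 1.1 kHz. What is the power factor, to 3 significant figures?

0.150

ω = 2πf = 6912 rad/s
X_L = ωL = 1.73 Ω
X_C = 1/(ωC) = 0.846 Ω
Branch 1 (R+jX_L): Z₁ = 5.30 + j1.73 Ω, |Z₁| = 5.57 Ω
Branch 2 (−jX_C): Z₂ = −j0.846 Ω
Parallel: Z = Z₁Z₂/(Z₁+Z₂), |Z| = 0.878 Ω, ∠Z = -81.4°
cos φ = cos(-81.4°) = 0.150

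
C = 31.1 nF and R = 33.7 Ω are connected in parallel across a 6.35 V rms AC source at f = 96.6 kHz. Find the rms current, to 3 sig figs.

ω = 2πf = 607000 rad/s
X_C = 1/(ωC) = 53.0 Ω
Parallel: admittances add. Y = 1/R + jωC
Y = (0.0297 + j0.0189) S
|Y| = 0.0352 S → |Z| = 1/|Y| = 28.4 Ω, ∠Z = −∠Y = -32.5°
I = V/|Z| = 6.35/28.4 = 223 mA

223 mA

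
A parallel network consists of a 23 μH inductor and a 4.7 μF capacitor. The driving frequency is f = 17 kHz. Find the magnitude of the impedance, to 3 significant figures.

ω = 2πf = 106800 rad/s
X_L = ωL = 2.46 Ω
X_C = 1/(ωC) = 1.99 Ω
Parallel: admittances add. Y = 1/(jωL) + jωC
Y = (0 + j0.0950) S
|Y| = 0.0950 S → |Z| = 1/|Y| = 10.5 Ω, ∠Z = −∠Y = -90.0°

10.5 Ω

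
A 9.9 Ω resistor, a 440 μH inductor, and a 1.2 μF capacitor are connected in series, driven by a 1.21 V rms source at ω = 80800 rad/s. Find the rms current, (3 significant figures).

X_L = ωL = 35.6 Ω
X_C = 1/(ωC) = 10.3 Ω
Net reactance X = X_L − X_C = 25.2 Ω
Z = 9.90 + j25.2 Ω
|Z| = √(9.90² + 25.2²) = 27.1 Ω
I = V/|Z| = 1.21/27.1 = 44.6 mA

44.6 mA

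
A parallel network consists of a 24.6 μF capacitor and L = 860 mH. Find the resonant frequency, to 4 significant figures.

34.60 Hz

ω₀ = 1/√(LC) = 1/√(0.86 × 2.46e-05) = 217.4 rad/s
f₀ = ω₀/(2π) = 34.60 Hz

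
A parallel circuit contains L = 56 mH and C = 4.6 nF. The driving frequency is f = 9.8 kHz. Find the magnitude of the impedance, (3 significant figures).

ω = 2πf = 61580 rad/s
X_L = ωL = 3450 Ω
X_C = 1/(ωC) = 3530 Ω
Parallel: admittances add. Y = 1/(jωL) + jωC
Y = (0 − j6.76e-06) S
|Y| = 6.76e-06 S → |Z| = 1/|Y| = 148000 Ω, ∠Z = −∠Y = 90.0°

148000 Ω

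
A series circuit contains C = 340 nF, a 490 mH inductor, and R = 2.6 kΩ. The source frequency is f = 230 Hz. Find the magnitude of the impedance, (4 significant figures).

ω = 2πf = 1445 rad/s
X_L = ωL = 708.1 Ω
X_C = 1/(ωC) = 2035 Ω
Net reactance X = X_L − X_C = -1327 Ω
Z = 2600 − j1327 Ω
|Z| = √(2600² + 1327²) = 2919 Ω

2919 Ω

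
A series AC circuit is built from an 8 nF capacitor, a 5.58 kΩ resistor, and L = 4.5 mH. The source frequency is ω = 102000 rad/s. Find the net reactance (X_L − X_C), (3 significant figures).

X_L = ωL = 459 Ω
X_C = 1/(ωC) = 1230 Ω
X = 459 − 1230 = -766 Ω

-766 Ω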